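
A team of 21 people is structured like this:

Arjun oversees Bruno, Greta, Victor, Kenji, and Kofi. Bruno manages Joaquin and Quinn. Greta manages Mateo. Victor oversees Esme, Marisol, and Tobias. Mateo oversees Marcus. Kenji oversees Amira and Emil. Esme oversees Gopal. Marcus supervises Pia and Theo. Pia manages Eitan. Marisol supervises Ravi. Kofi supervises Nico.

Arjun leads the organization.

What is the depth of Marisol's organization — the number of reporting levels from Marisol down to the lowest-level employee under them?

1

The longest chain under Marisol runs Marisol → Ravi, which is 1 level below Marisol.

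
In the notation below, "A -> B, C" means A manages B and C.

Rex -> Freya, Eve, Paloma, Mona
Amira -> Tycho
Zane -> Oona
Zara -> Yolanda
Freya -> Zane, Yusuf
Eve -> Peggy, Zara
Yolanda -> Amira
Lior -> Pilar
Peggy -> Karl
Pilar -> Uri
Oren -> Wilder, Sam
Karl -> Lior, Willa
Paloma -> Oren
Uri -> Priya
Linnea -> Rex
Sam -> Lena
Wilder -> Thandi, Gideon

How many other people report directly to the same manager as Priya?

0

Priya reports to Uri, and Uri has no other direct reports. Priya has 0 peers.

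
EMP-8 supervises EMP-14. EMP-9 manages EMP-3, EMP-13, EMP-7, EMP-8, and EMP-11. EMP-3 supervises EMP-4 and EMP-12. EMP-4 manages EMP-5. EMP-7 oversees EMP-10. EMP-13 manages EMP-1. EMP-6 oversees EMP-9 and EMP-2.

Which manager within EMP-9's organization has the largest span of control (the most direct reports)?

EMP-9

Direct-report counts within EMP-9's organization: EMP-9 has 5; EMP-8 has 1; EMP-7 has 1; EMP-13 has 1; EMP-3 has 2; EMP-4 has 1. The largest is 5, held by EMP-9.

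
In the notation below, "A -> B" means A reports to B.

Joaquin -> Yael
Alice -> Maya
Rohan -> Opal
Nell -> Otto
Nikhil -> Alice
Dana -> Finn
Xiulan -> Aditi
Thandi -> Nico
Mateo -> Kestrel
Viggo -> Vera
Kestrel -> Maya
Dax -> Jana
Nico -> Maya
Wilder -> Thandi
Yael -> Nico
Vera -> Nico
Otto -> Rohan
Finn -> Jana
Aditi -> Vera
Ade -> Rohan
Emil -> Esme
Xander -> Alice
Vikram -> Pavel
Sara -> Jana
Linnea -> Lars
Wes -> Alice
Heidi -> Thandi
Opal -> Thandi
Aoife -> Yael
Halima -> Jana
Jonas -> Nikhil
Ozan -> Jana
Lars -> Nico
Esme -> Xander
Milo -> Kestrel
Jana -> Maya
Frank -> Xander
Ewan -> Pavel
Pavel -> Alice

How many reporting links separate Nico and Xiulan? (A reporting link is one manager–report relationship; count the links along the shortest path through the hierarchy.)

Xiulan is in Nico's organization: the chain from Xiulan up to Nico is Xiulan → Aditi → Vera → Nico, which is 3 links.

3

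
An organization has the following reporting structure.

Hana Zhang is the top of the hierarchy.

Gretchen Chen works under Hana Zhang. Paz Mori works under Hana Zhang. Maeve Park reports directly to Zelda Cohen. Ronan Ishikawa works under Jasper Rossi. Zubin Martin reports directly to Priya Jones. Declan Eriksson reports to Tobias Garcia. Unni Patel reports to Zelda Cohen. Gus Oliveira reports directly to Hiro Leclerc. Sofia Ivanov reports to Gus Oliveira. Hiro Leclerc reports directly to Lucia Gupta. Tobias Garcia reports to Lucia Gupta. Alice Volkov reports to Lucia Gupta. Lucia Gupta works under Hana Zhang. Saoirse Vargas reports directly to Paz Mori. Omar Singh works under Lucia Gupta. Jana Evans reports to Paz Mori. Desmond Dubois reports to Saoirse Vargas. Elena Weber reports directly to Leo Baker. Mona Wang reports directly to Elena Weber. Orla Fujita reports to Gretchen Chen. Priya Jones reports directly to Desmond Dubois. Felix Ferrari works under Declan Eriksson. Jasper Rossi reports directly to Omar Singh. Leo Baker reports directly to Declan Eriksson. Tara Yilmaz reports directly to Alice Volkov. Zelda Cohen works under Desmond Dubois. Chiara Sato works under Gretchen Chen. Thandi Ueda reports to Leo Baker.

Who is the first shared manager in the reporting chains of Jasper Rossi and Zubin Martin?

Hana Zhang

Jasper Rossi's chain of managers is Omar Singh, Lucia Gupta, Hana Zhang. Zubin Martin's chain of managers is Priya Jones, Desmond Dubois, Saoirse Vargas, Paz Mori, Hana Zhang. The first manager that appears in both chains is Hana Zhang.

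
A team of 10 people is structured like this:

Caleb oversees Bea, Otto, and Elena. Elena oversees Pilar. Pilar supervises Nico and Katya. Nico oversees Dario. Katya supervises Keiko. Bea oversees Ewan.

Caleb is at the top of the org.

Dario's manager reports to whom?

Dario reports to Nico, and Nico reports to Pilar. So Dario's skip-level manager is Pilar.

Pilar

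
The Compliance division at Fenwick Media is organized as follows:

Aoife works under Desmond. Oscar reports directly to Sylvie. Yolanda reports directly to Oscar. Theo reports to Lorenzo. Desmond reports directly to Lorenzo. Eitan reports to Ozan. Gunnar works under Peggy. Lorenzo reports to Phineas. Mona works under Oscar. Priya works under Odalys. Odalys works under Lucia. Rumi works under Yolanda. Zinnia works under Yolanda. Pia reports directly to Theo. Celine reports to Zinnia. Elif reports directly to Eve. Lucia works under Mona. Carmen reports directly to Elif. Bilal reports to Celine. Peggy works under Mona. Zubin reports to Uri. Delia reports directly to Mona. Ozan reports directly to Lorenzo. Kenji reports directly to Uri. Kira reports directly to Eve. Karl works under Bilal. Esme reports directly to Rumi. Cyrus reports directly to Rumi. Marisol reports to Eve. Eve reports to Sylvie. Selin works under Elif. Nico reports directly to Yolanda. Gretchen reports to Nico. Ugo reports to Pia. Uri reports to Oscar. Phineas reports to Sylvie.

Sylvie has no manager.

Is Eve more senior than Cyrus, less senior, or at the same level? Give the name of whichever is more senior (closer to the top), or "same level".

Eve is 1 level below Sylvie; Cyrus is 4. Eve is higher.

Eve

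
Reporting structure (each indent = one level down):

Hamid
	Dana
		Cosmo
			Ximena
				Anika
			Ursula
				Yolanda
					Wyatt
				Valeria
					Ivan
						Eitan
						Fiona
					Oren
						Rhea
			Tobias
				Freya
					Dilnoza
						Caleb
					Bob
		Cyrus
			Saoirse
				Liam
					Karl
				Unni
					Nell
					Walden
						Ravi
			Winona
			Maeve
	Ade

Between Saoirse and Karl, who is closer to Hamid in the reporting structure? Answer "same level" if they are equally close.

Saoirse

Saoirse is 3 levels below Hamid; Karl is 5. Saoirse is higher.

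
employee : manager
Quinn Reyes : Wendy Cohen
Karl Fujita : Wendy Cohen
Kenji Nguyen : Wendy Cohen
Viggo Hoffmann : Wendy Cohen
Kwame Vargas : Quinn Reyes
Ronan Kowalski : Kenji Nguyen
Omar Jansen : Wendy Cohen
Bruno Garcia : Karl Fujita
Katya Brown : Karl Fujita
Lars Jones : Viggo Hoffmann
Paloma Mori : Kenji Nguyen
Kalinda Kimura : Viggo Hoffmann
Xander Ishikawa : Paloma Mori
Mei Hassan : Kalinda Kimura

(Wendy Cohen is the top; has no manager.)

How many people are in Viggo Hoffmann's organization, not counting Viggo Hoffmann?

3

Viggo Hoffmann directly manages Lars Jones, Kalinda Kimura. Lars Jones has no reports. Under Kalinda Kimura: Mei Hassan (1). So Viggo Hoffmann's organization is 2 direct reports plus everyone under them: 1 + 2 = 3.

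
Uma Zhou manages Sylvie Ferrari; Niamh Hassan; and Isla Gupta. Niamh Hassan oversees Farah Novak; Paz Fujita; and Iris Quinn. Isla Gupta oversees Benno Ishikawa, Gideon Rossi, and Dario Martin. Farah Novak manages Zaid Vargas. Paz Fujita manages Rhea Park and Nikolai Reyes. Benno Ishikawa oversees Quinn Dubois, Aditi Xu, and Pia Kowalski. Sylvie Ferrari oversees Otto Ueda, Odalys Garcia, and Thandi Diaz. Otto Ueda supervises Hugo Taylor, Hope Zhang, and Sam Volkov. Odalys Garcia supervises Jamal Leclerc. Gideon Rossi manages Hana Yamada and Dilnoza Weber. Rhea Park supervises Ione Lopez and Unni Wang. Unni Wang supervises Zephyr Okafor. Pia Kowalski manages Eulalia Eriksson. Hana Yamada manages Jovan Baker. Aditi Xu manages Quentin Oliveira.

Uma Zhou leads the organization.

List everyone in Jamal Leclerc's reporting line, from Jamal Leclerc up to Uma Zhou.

Jamal Leclerc -> Odalys Garcia -> Sylvie Ferrari -> Uma Zhou

Jamal Leclerc reports to Odalys Garcia. Odalys Garcia reports to Sylvie Ferrari. Sylvie Ferrari reports to Uma Zhou. Uma Zhou is at the top.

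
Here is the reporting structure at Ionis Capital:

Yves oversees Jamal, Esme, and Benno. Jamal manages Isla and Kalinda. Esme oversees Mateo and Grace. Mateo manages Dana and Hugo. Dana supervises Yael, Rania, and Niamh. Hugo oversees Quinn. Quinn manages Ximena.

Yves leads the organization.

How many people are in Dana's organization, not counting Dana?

Dana directly manages Yael, Rania, Niamh. Yael has no reports. Rania has no reports. Niamh has no reports. So Dana's organization is 3 direct reports plus everyone under them: 1 + 1 + 1 = 3.

3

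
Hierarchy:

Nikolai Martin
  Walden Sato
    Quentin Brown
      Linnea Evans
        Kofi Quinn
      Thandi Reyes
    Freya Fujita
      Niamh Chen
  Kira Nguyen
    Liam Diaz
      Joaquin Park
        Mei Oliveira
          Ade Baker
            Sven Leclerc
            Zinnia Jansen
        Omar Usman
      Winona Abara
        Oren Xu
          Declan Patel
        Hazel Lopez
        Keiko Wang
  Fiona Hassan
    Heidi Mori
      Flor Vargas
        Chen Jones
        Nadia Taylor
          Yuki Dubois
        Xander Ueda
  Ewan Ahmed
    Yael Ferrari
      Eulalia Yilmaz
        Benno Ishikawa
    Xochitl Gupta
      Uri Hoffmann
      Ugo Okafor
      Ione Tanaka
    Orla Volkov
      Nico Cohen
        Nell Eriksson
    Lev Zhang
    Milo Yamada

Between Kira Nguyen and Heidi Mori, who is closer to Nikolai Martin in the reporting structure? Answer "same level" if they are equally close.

Kira Nguyen is 1 level below Nikolai Martin; Heidi Mori is 2. Kira Nguyen is higher.

Kira Nguyen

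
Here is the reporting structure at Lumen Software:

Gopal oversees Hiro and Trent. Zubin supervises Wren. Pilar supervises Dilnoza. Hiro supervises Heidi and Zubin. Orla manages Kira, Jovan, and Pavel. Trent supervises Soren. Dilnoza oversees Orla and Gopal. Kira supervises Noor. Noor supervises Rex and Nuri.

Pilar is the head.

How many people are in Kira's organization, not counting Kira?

Kira directly manages Noor. Under Noor: Nuri, Rex (2). That's 3 in total.

3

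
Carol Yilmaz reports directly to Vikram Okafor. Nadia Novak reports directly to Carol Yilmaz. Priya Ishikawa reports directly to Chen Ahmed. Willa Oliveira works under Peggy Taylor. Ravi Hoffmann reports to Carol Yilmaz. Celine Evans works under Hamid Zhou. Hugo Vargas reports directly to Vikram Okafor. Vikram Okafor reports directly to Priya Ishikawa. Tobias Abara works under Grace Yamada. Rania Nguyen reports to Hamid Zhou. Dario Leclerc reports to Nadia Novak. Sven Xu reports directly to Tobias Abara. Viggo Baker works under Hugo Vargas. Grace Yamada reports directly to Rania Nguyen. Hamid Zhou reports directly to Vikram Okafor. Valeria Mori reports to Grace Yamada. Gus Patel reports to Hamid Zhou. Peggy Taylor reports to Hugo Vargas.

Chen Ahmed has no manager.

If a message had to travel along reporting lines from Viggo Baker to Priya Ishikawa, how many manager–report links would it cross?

Viggo Baker is in Priya Ishikawa's organization: the chain from Viggo Baker up to Priya Ishikawa is Viggo Baker → Hugo Vargas → Vikram Okafor → Priya Ishikawa, which is 3 links.

3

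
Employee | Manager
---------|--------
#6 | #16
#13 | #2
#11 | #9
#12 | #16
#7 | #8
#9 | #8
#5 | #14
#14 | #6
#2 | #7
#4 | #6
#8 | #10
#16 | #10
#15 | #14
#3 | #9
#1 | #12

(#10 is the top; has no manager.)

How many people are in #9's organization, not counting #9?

#9 directly manages #3, #11. #3 has no reports. #11 has no reports. So #9's organization is 2 direct reports plus everyone under them: 1 + 1 = 2.

2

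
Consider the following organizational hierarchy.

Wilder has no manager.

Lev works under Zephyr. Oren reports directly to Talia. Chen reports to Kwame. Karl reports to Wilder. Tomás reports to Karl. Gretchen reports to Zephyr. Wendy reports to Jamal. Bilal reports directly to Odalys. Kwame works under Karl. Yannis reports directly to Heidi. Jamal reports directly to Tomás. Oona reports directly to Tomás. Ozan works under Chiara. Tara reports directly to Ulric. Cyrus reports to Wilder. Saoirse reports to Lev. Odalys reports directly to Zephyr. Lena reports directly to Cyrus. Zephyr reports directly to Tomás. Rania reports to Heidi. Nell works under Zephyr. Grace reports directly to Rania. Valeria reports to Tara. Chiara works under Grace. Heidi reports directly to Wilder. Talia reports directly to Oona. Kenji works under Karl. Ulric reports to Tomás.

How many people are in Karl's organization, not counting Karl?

Karl directly manages Tomás, Kwame, Kenji. Under Tomás: Oona, Talia, Oren, Jamal, Wendy, Ulric, Tara, Valeria, Zephyr, Lev, Saoirse, Odalys, Bilal, Gretchen, Nell (15). Under Kwame: Chen (1). Kenji has no reports. So Karl's organization is 3 direct reports plus everyone under them: 16 + 2 + 1 = 19.

19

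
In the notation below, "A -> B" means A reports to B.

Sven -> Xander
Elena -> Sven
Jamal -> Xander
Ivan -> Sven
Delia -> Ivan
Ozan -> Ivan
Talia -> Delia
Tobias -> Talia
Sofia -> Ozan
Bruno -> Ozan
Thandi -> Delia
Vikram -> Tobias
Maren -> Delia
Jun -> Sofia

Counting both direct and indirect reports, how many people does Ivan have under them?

10

Ivan directly manages Delia, Ozan. Under Delia: Maren, Thandi, Talia, Tobias, Vikram (5). Under Ozan: Bruno, Sofia, Jun (3). So Ivan's organization is 2 direct reports plus everyone under them: 6 + 4 = 10.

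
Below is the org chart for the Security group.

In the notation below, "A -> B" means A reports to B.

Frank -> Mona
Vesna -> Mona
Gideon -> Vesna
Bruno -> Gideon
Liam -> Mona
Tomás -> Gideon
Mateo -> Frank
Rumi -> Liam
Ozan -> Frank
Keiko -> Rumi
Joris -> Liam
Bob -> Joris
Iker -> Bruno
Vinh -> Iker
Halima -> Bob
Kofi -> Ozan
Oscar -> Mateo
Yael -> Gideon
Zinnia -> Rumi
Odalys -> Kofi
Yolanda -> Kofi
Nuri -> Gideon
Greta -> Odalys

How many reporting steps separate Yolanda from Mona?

Chain from Yolanda up to Mona: Yolanda → Kofi → Ozan → Frank → Mona. That is 4 steps up, so Yolanda is 4 levels below Mona.

4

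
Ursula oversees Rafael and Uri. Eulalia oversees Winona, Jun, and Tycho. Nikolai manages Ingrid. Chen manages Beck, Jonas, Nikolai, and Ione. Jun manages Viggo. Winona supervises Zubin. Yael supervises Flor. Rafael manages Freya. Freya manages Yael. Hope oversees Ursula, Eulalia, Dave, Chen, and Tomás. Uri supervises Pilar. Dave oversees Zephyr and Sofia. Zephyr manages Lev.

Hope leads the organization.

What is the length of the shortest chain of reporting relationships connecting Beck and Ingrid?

3

Beck is 1 level below Chen, and Ingrid is 2 levels below Chen (their lowest common manager). The shortest path runs up from Beck to Chen and back down to Ingrid: 1 + 2 = 3 links.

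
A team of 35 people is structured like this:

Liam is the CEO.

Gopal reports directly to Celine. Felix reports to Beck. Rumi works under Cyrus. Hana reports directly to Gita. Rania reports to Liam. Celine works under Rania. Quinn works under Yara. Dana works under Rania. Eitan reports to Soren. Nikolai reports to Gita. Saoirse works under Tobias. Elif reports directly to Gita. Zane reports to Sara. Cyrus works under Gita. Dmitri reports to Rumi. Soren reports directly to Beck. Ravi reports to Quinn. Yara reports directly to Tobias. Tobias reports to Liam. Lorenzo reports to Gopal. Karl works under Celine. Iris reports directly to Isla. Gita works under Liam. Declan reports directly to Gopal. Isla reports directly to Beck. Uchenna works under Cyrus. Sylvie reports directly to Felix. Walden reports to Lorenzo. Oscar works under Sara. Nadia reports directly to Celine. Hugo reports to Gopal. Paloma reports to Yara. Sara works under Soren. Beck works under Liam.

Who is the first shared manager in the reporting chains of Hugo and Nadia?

Hugo's chain of managers is Gopal, Celine, Rania, Liam. Nadia's chain of managers is Celine, Rania, Liam. The first manager that appears in both chains is Celine.

Celine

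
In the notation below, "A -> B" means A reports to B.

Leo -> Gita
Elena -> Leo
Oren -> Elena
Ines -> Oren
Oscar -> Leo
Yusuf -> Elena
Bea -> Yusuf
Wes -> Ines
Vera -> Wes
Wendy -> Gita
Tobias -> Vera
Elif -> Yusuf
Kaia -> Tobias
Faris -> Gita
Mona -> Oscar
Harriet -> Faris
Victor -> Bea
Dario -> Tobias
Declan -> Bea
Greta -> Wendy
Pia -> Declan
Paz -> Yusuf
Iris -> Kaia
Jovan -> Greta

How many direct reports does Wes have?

1

Wes directly manages Vera. That is 1 direct report.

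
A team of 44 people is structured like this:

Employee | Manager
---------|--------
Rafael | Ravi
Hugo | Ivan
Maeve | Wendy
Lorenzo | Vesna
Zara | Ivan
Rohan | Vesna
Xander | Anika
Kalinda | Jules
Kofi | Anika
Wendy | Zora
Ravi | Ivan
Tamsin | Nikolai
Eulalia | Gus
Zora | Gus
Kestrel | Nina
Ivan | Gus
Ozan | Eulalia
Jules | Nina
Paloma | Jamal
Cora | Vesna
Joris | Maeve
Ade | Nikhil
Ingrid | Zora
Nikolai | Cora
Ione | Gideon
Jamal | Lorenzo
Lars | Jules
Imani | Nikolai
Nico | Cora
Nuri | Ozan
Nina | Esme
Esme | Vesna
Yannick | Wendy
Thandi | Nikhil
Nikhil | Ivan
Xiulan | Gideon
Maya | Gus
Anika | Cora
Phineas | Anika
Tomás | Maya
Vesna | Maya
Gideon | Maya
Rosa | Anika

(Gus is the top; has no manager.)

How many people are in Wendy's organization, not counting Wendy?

Wendy directly manages Maeve, Yannick. Under Maeve: Joris (1). Yannick has no reports. So Wendy's organization is 2 direct reports plus everyone under them: 2 + 1 = 3.

3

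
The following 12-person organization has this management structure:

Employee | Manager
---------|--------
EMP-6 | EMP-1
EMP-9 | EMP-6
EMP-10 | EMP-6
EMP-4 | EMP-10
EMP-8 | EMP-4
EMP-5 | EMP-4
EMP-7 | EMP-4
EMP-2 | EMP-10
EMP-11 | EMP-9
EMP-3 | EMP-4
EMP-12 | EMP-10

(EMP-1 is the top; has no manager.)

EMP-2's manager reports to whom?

EMP-6

EMP-2 reports to EMP-10, and EMP-10 reports to EMP-6. So EMP-2's skip-level manager is EMP-6.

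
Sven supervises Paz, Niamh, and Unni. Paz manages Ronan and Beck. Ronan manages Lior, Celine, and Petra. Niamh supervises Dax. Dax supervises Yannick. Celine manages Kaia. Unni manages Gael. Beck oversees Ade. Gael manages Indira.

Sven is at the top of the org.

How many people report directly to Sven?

3

Sven directly manages Paz, Niamh, Unni. That is 3 direct reports.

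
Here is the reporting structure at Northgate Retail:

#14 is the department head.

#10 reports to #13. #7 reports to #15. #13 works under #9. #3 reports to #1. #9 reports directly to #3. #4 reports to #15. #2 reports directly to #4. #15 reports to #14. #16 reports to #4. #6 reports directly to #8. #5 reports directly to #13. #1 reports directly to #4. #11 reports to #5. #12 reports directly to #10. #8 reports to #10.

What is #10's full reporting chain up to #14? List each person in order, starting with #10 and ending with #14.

#10 reports to #13. #13 reports to #9. #9 reports to #3. #3 reports to #1. #1 reports to #4. #4 reports to #15. #15 reports to #14. #14 is at the top.

#10 -> #13 -> #9 -> #3 -> #1 -> #4 -> #15 -> #14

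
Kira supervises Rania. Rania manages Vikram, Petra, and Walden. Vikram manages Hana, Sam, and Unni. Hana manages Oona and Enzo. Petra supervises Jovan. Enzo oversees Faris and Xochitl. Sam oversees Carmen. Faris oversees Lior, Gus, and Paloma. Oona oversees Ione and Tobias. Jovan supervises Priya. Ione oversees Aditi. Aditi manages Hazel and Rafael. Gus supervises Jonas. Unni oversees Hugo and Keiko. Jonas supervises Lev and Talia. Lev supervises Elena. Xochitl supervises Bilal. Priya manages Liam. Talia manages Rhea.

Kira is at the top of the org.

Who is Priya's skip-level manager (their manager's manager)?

Priya reports to Jovan, and Jovan reports to Petra. So Priya's skip-level manager is Petra.

Petra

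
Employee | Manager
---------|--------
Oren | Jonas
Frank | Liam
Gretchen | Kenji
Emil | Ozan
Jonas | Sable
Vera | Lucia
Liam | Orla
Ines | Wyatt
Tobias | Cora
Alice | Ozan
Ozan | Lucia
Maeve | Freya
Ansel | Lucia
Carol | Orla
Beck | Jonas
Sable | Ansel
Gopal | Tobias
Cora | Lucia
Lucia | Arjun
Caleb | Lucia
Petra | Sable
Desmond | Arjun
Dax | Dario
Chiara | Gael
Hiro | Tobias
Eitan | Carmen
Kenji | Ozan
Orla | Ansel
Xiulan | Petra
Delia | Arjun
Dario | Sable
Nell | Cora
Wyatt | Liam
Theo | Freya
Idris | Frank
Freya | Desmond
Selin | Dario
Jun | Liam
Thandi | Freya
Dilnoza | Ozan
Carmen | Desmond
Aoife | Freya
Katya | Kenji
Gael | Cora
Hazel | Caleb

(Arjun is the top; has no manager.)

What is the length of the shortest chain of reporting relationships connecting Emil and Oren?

6

Emil is 2 levels below Lucia, and Oren is 4 levels below Lucia (their lowest common manager). The shortest path runs up from Emil to Lucia and back down to Oren: 2 + 4 = 6 links.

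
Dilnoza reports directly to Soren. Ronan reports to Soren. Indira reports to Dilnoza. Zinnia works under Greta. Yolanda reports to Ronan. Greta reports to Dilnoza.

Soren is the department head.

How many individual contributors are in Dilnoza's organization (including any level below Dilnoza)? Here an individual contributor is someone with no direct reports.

The people in Dilnoza's organization with no one reporting to them are Indira, Zinnia. That is 2.

2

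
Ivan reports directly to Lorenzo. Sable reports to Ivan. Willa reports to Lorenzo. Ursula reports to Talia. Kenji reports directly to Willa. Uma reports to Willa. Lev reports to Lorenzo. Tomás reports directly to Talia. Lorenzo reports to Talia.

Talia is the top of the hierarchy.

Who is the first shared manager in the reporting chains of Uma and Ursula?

Talia

Uma's chain of managers is Willa, Lorenzo, Talia. Ursula's chain of managers is Talia. The first manager that appears in both chains is Talia.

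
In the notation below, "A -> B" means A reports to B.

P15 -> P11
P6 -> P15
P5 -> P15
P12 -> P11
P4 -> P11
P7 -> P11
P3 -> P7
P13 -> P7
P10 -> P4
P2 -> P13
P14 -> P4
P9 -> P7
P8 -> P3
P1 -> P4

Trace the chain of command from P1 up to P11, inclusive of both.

P1 reports to P4. P4 reports to P11. P11 is at the top.

P1 -> P4 -> P11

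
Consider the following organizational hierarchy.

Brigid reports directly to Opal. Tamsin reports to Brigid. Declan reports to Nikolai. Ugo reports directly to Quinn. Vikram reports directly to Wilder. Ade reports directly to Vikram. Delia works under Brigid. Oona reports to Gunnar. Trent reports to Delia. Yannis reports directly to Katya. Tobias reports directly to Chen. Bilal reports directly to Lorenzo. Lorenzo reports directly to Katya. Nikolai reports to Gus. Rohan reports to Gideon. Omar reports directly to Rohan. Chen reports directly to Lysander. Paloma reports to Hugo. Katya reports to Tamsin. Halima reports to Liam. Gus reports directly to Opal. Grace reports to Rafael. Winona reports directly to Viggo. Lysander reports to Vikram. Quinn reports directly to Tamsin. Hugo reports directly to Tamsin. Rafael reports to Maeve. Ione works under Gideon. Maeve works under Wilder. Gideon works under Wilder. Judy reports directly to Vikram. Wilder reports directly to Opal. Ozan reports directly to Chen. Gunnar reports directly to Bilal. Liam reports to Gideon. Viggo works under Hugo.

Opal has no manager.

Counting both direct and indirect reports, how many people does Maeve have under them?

2

Maeve directly manages Rafael. Under Rafael: Grace (1). That's 2 in total.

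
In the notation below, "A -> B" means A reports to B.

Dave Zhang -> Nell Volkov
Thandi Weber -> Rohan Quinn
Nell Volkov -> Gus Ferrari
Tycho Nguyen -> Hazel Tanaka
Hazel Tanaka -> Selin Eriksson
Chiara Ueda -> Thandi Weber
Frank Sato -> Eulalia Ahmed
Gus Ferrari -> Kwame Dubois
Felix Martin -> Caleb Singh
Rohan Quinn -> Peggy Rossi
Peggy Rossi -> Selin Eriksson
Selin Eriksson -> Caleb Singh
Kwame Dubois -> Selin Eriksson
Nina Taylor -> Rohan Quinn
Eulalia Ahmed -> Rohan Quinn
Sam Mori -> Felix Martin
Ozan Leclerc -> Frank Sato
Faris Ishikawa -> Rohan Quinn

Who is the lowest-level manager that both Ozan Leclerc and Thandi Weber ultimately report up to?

Ozan Leclerc's chain of managers is Frank Sato, Eulalia Ahmed, Rohan Quinn, Peggy Rossi, Selin Eriksson, Caleb Singh. Thandi Weber's chain of managers is Rohan Quinn, Peggy Rossi, Selin Eriksson, Caleb Singh. The first manager that appears in both chains is Rohan Quinn.

Rohan Quinn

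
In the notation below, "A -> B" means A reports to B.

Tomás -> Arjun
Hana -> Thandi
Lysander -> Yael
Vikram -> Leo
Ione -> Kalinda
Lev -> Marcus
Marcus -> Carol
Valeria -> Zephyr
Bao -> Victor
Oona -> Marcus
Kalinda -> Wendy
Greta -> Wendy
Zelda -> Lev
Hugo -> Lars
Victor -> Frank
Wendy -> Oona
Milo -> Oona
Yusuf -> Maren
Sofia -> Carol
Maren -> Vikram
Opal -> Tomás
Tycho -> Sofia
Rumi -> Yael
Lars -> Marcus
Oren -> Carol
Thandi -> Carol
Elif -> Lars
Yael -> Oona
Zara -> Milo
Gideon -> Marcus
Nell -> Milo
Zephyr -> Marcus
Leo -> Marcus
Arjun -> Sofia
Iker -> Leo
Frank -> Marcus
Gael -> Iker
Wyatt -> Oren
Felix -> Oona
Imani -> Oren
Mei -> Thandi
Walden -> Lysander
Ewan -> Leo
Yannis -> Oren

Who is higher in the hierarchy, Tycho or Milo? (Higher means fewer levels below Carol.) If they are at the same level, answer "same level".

Tycho is 2 levels below Carol; Milo is 3. Tycho is higher.

Tycho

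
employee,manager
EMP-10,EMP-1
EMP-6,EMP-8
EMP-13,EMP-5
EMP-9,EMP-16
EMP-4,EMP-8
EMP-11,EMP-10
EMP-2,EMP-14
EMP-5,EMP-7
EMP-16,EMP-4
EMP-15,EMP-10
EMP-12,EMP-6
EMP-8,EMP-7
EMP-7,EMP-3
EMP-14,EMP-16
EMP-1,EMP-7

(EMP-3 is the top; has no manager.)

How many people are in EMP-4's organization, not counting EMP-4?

EMP-4 directly manages EMP-16. Under EMP-16: EMP-9, EMP-14, EMP-2 (3). That's 4 in total.

4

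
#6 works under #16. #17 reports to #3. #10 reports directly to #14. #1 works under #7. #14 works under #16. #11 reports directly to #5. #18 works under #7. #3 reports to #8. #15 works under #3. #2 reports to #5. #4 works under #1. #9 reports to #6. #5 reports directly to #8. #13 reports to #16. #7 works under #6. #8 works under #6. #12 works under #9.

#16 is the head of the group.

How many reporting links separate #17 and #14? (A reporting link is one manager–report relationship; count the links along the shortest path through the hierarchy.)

#17 is 4 levels below #16, and #14 is 1 level below #16 (their lowest common manager). The shortest path runs up from #17 to #16 and back down to #14: 4 + 1 = 5 links.

5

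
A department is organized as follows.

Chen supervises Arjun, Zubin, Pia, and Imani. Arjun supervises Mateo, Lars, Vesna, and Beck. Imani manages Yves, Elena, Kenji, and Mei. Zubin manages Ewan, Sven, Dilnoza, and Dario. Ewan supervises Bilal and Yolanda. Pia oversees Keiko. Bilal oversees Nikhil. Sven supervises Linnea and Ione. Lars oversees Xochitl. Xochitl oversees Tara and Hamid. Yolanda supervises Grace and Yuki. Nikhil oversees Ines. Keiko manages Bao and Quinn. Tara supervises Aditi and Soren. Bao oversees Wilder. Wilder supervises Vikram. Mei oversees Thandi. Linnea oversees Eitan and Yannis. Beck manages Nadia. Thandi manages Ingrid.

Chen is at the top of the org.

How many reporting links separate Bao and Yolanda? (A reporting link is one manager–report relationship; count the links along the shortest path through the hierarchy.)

6

Bao is 3 levels below Chen, and Yolanda is 3 levels below Chen (their lowest common manager). The shortest path runs up from Bao to Chen and back down to Yolanda: 3 + 3 = 6 links.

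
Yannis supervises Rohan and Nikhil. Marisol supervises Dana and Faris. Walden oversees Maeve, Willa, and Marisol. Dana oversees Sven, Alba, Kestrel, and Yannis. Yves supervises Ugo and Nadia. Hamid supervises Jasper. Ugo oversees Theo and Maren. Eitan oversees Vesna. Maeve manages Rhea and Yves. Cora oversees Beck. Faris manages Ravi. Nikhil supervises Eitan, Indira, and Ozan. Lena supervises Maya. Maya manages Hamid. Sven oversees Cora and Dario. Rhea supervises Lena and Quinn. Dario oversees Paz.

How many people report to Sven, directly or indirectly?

4

Sven directly manages Dario, Cora. Under Dario: Paz (1). Under Cora: Beck (1). So Sven's organization is 2 direct reports plus everyone under them: 2 + 2 = 4.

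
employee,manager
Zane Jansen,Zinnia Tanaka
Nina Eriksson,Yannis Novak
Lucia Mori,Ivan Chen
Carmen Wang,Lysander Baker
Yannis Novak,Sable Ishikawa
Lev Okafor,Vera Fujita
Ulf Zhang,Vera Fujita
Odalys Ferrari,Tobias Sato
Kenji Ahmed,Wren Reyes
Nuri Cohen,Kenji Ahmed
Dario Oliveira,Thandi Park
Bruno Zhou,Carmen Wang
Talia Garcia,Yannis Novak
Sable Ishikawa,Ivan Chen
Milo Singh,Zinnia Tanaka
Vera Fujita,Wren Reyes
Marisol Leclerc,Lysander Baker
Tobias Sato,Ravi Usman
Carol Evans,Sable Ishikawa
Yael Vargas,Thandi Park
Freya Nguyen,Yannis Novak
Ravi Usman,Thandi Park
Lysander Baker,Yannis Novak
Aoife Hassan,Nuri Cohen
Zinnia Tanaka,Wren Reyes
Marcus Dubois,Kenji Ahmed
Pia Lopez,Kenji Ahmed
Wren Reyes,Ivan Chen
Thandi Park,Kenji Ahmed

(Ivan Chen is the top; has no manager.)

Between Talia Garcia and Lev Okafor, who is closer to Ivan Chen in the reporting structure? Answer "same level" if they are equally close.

same level

Both Talia Garcia and Lev Okafor are 3 levels below Ivan Chen.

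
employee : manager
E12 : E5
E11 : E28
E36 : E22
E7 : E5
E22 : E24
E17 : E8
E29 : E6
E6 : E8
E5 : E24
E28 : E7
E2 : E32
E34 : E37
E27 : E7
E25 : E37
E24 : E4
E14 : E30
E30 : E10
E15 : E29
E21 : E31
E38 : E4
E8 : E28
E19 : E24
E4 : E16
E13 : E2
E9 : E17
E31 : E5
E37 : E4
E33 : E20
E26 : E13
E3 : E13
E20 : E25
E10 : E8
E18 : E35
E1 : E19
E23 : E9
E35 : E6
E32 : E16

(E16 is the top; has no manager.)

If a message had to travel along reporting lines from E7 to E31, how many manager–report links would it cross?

E7 is 1 level below E5, and E31 is 1 level below E5 (their lowest common manager). The shortest path runs up from E7 to E5 and back down to E31: 1 + 1 = 2 links.

2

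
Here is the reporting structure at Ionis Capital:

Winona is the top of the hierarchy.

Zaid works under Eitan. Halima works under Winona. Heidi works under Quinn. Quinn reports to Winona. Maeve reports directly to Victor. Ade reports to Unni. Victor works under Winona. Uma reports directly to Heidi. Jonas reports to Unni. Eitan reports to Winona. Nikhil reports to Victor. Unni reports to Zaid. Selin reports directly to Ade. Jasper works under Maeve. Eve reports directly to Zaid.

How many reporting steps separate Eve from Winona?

Chain from Eve up to Winona: Eve → Zaid → Eitan → Winona. That is 3 steps up, so Eve is 3 levels below Winona.

3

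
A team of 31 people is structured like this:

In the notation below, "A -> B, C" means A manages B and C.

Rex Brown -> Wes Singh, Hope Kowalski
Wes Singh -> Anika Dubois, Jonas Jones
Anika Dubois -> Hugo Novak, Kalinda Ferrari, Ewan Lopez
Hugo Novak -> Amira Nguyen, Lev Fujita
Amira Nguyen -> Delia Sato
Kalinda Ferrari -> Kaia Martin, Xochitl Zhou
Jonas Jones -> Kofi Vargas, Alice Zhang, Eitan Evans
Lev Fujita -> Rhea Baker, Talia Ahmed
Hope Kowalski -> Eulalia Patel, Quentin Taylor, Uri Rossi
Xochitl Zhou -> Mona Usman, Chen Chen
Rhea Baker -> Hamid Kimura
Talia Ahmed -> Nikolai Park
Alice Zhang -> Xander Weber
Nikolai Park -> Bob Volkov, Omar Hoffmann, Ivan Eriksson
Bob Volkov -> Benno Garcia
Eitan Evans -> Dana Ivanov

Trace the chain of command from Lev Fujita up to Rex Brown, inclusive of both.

Lev Fujita reports to Hugo Novak. Hugo Novak reports to Anika Dubois. Anika Dubois reports to Wes Singh. Wes Singh reports to Rex Brown. Rex Brown is at the top.

Lev Fujita -> Hugo Novak -> Anika Dubois -> Wes Singh -> Rex Brown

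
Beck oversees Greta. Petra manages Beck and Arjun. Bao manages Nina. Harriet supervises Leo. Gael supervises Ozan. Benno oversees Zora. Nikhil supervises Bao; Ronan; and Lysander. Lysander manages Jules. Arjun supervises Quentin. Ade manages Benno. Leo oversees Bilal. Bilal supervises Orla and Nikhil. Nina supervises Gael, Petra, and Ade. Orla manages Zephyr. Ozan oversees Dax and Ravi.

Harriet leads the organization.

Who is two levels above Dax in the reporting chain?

Gael

Dax reports to Ozan, and Ozan reports to Gael. So Dax's skip-level manager is Gael.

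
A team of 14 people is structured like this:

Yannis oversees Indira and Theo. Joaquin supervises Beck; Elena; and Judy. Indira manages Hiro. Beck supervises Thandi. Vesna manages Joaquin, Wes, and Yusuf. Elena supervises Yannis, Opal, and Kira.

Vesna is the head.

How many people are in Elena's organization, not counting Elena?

Elena directly manages Yannis, Opal, Kira. Under Yannis: Indira, Hiro, Theo (3). Opal has no reports. Kira has no reports. So Elena's organization is 3 direct reports plus everyone under them: 4 + 1 + 1 = 6.

6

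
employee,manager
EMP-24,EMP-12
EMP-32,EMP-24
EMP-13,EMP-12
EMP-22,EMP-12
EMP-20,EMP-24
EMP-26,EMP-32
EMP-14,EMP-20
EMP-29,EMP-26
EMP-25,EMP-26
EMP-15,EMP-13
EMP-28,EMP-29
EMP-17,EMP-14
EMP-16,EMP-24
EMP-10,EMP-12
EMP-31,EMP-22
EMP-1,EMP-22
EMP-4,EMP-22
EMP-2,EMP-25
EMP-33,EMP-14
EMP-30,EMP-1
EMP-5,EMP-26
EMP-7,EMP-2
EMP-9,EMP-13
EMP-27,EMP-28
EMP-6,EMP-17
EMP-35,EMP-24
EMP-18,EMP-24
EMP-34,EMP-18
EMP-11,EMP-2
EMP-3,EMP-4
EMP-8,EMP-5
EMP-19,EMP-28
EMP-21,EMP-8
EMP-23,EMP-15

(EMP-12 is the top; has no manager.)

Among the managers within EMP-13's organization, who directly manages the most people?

EMP-13

Direct-report counts within EMP-13's organization: EMP-13 has 2; EMP-15 has 1. The largest is 2, held by EMP-13.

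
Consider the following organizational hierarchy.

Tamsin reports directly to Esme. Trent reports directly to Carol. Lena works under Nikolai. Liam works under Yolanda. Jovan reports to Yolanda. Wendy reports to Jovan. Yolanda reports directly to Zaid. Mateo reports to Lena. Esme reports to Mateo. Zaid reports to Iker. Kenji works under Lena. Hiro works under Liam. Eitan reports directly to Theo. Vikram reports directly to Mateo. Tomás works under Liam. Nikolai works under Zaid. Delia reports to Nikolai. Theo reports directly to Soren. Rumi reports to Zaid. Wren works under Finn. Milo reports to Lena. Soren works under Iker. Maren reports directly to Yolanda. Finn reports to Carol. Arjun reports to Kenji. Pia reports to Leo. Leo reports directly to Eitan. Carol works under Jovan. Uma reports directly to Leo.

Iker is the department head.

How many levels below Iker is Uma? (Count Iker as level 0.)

Chain from Uma up to Iker: Uma → Leo → Eitan → Theo → Soren → Iker. That is 5 steps up, so Uma is 5 levels below Iker.

5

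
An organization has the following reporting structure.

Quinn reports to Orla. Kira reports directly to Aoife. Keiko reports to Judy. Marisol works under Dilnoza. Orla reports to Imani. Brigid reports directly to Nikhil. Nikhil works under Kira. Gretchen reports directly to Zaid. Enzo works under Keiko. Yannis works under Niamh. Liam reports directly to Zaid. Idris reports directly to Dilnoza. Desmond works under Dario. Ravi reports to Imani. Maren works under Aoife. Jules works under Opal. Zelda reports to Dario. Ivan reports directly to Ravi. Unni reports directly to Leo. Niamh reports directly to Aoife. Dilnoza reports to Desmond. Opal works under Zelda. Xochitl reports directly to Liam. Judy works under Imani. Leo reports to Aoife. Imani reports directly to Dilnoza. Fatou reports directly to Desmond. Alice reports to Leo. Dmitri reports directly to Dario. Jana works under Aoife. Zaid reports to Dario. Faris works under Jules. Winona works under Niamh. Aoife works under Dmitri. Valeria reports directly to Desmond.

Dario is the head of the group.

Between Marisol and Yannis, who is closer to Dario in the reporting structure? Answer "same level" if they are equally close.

Marisol is 3 levels below Dario; Yannis is 4. Marisol is higher.

Marisol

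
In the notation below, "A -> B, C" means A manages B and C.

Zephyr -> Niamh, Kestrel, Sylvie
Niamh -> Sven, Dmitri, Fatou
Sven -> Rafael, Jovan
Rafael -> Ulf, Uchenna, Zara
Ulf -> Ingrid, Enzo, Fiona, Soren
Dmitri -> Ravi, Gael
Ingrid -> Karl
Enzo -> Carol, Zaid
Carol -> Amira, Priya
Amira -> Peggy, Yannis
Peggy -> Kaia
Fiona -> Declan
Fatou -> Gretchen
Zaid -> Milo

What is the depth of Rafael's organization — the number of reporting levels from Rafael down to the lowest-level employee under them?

The longest chain under Rafael runs Rafael → Ulf → Enzo → Carol → Amira → Peggy → Kaia, which is 6 levels below Rafael.

6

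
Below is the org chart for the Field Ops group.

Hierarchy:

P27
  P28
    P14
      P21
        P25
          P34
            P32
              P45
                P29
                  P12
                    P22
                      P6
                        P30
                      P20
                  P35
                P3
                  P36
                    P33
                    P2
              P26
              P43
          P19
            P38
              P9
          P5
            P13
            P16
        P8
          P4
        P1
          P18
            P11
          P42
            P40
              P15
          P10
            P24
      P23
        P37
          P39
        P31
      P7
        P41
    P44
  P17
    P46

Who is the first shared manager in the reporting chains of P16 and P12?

P25

P16's chain of managers is P5, P25, P21, P14, P28, P27. P12's chain of managers is P29, P45, P32, P34, P25, P21, P14, P28, P27. The first manager that appears in both chains is P25.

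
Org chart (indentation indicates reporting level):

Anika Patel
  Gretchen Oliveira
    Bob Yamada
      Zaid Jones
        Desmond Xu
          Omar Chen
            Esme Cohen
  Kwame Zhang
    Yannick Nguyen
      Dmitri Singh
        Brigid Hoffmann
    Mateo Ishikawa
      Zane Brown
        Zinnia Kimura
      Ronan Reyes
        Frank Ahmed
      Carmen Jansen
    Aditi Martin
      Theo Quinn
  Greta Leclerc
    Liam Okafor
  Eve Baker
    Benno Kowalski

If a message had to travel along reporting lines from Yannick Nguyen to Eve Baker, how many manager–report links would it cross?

Yannick Nguyen is 2 levels below Anika Patel, and Eve Baker is 1 level below Anika Patel (their lowest common manager). The shortest path runs up from Yannick Nguyen to Anika Patel and back down to Eve Baker: 2 + 1 = 3 links.

3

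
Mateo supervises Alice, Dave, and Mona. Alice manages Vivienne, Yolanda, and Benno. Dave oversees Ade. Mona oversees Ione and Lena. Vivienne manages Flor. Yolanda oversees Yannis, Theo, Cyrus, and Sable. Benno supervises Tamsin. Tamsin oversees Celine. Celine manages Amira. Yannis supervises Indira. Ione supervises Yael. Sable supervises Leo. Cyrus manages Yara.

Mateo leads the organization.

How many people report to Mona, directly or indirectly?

3

Mona directly manages Ione, Lena. Under Ione: Yael (1). Lena has no reports. So Mona's organization is 2 direct reports plus everyone under them: 2 + 1 = 3.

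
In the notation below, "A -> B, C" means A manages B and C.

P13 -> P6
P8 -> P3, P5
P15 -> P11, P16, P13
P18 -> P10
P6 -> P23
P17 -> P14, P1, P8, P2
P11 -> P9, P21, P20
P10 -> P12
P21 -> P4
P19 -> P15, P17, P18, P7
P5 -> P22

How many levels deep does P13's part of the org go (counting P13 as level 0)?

The longest chain under P13 runs P13 → P6 → P23, which is 2 levels below P13.

2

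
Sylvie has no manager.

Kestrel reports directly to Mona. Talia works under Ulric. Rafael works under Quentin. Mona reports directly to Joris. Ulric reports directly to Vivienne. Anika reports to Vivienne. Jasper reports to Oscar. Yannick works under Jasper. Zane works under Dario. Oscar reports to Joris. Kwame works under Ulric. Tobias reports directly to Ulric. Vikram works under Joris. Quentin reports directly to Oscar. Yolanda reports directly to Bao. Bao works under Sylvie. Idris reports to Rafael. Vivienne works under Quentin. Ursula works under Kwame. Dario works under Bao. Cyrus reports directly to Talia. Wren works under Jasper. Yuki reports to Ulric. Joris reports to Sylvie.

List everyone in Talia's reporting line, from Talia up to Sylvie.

Talia -> Ulric -> Vivienne -> Quentin -> Oscar -> Joris -> Sylvie

Talia reports to Ulric. Ulric reports to Vivienne. Vivienne reports to Quentin. Quentin reports to Oscar. Oscar reports to Joris. Joris reports to Sylvie. Sylvie is at the top.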